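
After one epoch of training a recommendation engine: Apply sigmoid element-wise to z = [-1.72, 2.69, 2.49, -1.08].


σ(-1.72) = 1/(1+e^1.72) = 0.1519
σ(2.69) = 1/(1+e^-2.69) = 0.9364
σ(2.49) = 1/(1+e^-2.49) = 0.9234
σ(-1.08) = 1/(1+e^1.08) = 0.2535
result = [0.1519, 0.9364, 0.9234, 0.2535]

[0.1519, 0.9364, 0.9234, 0.2535]


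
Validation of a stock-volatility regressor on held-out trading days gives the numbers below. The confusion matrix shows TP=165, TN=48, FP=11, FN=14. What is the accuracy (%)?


Accuracy = (TP+TN)/(TP+TN+FP+FN)
= (165+48)/(238)
= 213/238 = 89.5%

89.5%


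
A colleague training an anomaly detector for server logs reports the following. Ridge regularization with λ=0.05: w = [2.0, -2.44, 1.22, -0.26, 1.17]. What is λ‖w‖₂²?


‖w‖₂² = (2.0)² + (-2.44)² + (1.22)² + (-0.26)² + (1.17)²
     = 4 + 5.9536 + 1.4884 + 0.0676 + 1.3689
     = 12.8785
λ·‖w‖₂² = 0.05·12.8785 = 0.643925

0.643925


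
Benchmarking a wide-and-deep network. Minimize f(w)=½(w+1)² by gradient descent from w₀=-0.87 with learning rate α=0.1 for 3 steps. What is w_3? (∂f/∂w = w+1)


step 1: grad = -0.87+1 = 0.13; w = -0.87 - 0.1·(0.13) = -0.883
step 2: grad = -0.883+1 = 0.117; w = -0.883 - 0.1·(0.117) = -0.8947
step 3: grad = -0.8947+1 = 0.1053; w = -0.8947 - 0.1·(0.1053) = -0.90523

-0.90523


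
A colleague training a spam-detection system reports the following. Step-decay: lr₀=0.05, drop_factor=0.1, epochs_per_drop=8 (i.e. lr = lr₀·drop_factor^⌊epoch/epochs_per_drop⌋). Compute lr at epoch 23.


n_drops = ⌊23/8⌋ = 2
lr = 0.05·0.1^2 = 0.05·0.01 = 0.0005

0.0005


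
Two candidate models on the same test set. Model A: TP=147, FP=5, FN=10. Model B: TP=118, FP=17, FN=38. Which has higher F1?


Model A: P=147/152=0.9671, R=147/157=0.9363, F1=2PR/(P+R)=2TP/(2TP+FP+FN)=294/309=0.9515
Model B: P=118/135=0.8741, R=118/156=0.7564, F1=2PR/(P+R)=2TP/(2TP+FP+FN)=236/291=0.811
0.9515 > 0.811 → Model A

Model A


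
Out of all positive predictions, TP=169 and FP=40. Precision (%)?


Precision = TP/(TP+FP)
= 169/(169+40)
= 169/209 = 80.86%

80.86%


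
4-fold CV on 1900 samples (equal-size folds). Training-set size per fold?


Fold size = 1900/4 = 475
Training per fold = 1900 - 475 = 1425

1425


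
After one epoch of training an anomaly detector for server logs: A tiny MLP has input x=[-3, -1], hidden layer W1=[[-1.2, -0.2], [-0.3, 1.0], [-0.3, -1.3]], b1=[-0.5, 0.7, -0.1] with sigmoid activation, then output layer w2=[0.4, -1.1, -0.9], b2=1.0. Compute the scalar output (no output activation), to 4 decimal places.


z1[0] = (-1.2)·(-3) + (-0.2)·(-1) - 0.5 = 3.3
z1[1] = (-0.3)·(-3) + (1.0)·(-1) + 0.7 = 0.6
z1[2] = (-0.3)·(-3) + (-1.3)·(-1) - 0.1 = 2.1
h = sigmoid(z1) = [0.9644, 0.6457, 0.8909]
output = (0.4)·(0.9644) + (-1.1)·(0.6457) + (-0.9)·(0.8909) + 1.0 = -0.1263

-0.1263


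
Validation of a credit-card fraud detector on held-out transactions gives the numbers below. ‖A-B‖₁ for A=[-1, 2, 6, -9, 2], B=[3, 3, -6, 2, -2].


d = |-1-3| + |2-3| + |6+ 6| + |-9-2| + |2+ 2|
  = 4 + 1 + 12 + 11 + 4
  = 32

32


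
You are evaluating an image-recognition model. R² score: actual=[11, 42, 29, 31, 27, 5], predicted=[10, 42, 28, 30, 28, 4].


ȳ = 24.1667
SS_res = Σ(y-ŷ)² = 5
SS_tot = Σ(y-ȳ)² = 936.83
R² = 1 - SS_res/SS_tot = 1 - 0.0053 = 0.9947

0.9947


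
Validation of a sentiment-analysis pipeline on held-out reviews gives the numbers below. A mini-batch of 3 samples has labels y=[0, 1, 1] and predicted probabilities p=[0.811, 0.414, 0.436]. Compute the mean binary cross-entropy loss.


L[0] = -ln(1-0.811) = -ln(0.189) = 1.666
L[1] = -ln(0.414) = 0.8819
L[2] = -ln(0.436) = 0.8301
mean = (1.666 + 0.8819 + 0.8301)/3 = 1.126

1.126


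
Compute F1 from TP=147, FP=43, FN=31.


Precision = 147/190 = 0.7737
Recall = 147/178 = 0.8258
F1 = 2·P·R/(P+R) = 2·TP/(2·TP+FP+FN) = 294/(294+43+31) = 294/368 = 0.7989

0.7989


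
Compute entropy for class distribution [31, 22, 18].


Probabilities: [31/71, 22/71, 18/71] ≈ [0.4366, 0.3099, 0.2535]
H = -((31/71)·log₂(31/71) + (22/71)·log₂(22/71) + (18/71)·log₂(18/71))
  = 1.5477 bits

1.5477 bits


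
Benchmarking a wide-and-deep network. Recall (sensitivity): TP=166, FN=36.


Recall = TP/(TP+FN)
= 166/(166+36)
= 166/202 = 82.18%

82.18%


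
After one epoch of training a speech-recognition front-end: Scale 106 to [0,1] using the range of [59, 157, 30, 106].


min=30, max=157
(106-30)/(157-30) = 76/127 = 0.5984

0.5984


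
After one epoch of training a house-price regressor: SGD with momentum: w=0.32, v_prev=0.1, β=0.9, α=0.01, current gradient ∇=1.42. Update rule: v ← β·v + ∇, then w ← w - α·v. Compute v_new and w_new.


v_new = 0.9·0.1 + 1.42 = 0.09 + 1.42 = 1.51
w_new = 0.32 - 0.01·1.51 = 0.32 - 0.0151 = 0.3049

v_new=1.51, w_new=0.3049


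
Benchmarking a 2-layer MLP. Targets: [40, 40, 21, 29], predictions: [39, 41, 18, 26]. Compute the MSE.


Squared errors: (40-39)²=1, (40-41)²=1, (21-18)²=9, (29-26)²=9
Sum = 20
MSE = 20/4 = 5

5


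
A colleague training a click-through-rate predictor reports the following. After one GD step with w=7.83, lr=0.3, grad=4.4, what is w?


w_new = w - α·∇
= 7.83 - 0.3·4.4
= 7.83 - 1.32
= 6.51

6.51


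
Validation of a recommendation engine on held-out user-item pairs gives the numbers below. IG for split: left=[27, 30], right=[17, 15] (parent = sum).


Parent = [44, 45], H_parent = 0.9999
H_left = 0.998 (n=57), H_right = 0.9972 (n=32)
H_children = (57/89)·0.998 + (32/89)·0.9972 = 0.9977
IG = 0.9999 - 0.9977 = 0.0022

0.0022


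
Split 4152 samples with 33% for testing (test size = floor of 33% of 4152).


Test = ⌊4152·33/100⌋ = 1370
Train = 4152 - 1370 = 2782

Train: 2782, Test: 1370


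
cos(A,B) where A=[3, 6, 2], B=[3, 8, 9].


A·B = 3·3 + 6·8 + 2·9 = 75
‖A‖ = √49 = 7, ‖B‖ = √154 = 12.4097
cos = 75/(√49·√154) = 75/√7546 = 0.8634

0.8634


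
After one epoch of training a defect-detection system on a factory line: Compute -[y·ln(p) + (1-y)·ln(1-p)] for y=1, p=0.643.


BCE = -[y·ln(p) + (1-y)·ln(1-p)]
= -1·ln(0.643) - 0
= -ln(0.643) = 0.4416

0.4416


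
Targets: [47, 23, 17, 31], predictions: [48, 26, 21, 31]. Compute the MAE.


Absolute errors: |47-48|=1, |23-26|=3, |17-21|=4, |31-31|=0
Sum = 8
MAE = 8/4 = 2

2


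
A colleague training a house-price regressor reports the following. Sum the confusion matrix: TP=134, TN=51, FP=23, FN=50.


Total = TP + TN + FP + FN
= 134 + 51 + 23 + 50
= 258
(Predicted positive: 157, predicted negative: 101)

258


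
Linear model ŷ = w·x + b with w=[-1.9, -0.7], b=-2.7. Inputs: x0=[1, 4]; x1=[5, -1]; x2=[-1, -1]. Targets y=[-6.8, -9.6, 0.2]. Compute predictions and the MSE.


ŷ0 = (-1.9)·(1) + (-0.7)·(4) - 2.7 = -7.4
ŷ1 = (-1.9)·(5) + (-0.7)·(-1) - 2.7 = -11.5
ŷ2 = (-1.9)·(-1) + (-0.7)·(-1) - 2.7 = -0.1
errors² = [0.36, 3.61, 0.09]
MSE = 4.0600/3 = 1.3533

1.3533


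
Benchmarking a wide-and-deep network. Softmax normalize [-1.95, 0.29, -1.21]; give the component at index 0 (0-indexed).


Exponentials: e^-1.95=0.1423, e^0.29=1.3364, e^-1.21=0.2982
Sum = 1.7769
Softmax = [0.0801, 0.7521, 0.1678]
p[0] = 0.1423/1.7769 = 0.0801

0.0801


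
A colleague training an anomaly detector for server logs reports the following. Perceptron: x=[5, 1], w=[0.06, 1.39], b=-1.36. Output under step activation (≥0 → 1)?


z = (5)·(0.06) + (1)·(1.39) - 1.36
  = 0.33
step(z) = 1 (z≥0)

1


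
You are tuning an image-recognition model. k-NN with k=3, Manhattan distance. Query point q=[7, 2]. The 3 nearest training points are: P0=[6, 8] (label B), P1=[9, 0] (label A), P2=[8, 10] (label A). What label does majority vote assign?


d(q,P0) = 7  (label B)
d(q,P1) = 4  (label A)
d(q,P2) = 9  (label A)
Votes: A=2, B=1
Majority → A

A


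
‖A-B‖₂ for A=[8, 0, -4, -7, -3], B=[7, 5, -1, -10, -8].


d = √((8-7)² + (0-5)² + (-4+ 1)² + (-7+ 10)² + (-3+ 8)²)
  = √(1 + 25 + 9 + 9 + 25)
  = √69 = 8.3066

8.3066


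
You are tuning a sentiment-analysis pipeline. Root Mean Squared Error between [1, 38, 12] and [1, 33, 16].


MSE = 41/3 = 13.6667
RMSE = √(41/3) = 3.6968

3.6968


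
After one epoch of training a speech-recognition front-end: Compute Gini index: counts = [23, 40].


Probabilities: [23/63, 40/63] ≈ [0.3651, 0.6349]
Σpᵢ² = (529 + 1600)/63² = 2129/3969
Gini = 1 - Σpᵢ² = 1 - 2129/3969 = 0.4636

0.4636


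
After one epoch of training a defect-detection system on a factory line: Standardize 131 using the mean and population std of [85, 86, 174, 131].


μ = 119, σ = 36.7899
z = (131 - 119)/36.7899 = 0.3262

0.3262


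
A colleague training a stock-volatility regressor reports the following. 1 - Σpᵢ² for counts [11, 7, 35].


Probabilities: [11/53, 7/53, 35/53] ≈ [0.2075, 0.1321, 0.6604]
Σpᵢ² = (121 + 49 + 1225)/53² = 1395/2809
Gini = 1 - Σpᵢ² = 1 - 1395/2809 = 0.5034

0.5034


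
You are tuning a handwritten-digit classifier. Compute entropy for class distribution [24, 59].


Probabilities: [24/83, 59/83] ≈ [0.2892, 0.7108]
H = -((24/83)·log₂(24/83) + (59/83)·log₂(59/83))
  = 0.8676 bits

0.8676 bits


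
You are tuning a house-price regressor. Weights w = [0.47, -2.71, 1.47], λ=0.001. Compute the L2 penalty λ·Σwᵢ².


‖w‖₂² = (0.47)² + (-2.71)² + (1.47)²
     = 0.2209 + 7.3441 + 2.1609
     = 9.7259
λ·‖w‖₂² = 0.001·9.7259 = 0.009726

0.009726


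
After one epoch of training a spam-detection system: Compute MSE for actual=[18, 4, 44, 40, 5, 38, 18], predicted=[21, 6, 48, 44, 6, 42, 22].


Squared errors: (18-21)²=9, (4-6)²=4, (44-48)²=16, (40-44)²=16, (5-6)²=1, (38-42)²=16, (18-22)²=16
Sum = 78
MSE = 78/7 = 78/7

78/7


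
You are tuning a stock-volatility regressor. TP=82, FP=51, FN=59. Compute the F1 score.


Precision = 82/133 = 0.6165
Recall = 82/141 = 0.5816
F1 = 2·P·R/(P+R) = 2·TP/(2·TP+FP+FN) = 164/(164+51+59) = 164/274 = 0.5985

0.5985


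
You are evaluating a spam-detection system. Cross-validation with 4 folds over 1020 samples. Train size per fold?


Fold size = 1020/4 = 255
Training per fold = 1020 - 255 = 765

765


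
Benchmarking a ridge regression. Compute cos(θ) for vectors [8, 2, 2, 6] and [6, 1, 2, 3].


A·B = 8·6 + 2·1 + 2·2 + 6·3 = 72
‖A‖ = √108 = 10.3923, ‖B‖ = √50 = 7.0711
cos = 72/(√108·√50) = 72/√5400 = 0.9798

0.9798


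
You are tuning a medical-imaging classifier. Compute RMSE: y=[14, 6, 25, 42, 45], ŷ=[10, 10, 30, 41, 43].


MSE = 62/5 = 12.4
RMSE = √(62/5) = 3.5214

3.5214


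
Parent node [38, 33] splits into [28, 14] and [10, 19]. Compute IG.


Parent = [38, 33], H_parent = 0.9964
H_left = 0.9183 (n=42), H_right = 0.9294 (n=29)
H_children = (42/71)·0.9183 + (29/71)·0.9294 = 0.9228
IG = 0.9964 - 0.9228 = 0.0736

0.0736


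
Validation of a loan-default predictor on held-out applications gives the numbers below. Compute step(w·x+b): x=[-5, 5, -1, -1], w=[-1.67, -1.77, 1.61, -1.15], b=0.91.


z = (-5)·(-1.67) + (5)·(-1.77) + (-1)·(1.61) + (-1)·(-1.15) + 0.91
  = -0.05
step(z) = 0 (z<0)

0


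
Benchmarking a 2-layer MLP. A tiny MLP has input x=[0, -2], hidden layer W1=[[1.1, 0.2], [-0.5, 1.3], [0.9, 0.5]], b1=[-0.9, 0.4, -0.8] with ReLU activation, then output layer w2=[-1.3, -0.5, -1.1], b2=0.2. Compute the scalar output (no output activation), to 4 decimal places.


z1[0] = (1.1)·(0) + (0.2)·(-2) - 0.9 = -1.3
z1[1] = (-0.5)·(0) + (1.3)·(-2) + 0.4 = -2.2
z1[2] = (0.9)·(0) + (0.5)·(-2) - 0.8 = -1.8
h = ReLU(z1) = [0.0, 0.0, 0.0]
output = (-1.3)·(0.0) + (-0.5)·(0.0) + (-1.1)·(0.0) + 0.2 = 0.2

0.2


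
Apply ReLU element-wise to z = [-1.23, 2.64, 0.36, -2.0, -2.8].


ReLU(-1.23) = max(0, -1.23) = 0.0
ReLU(2.64) = max(0, 2.64) = 2.64
ReLU(0.36) = max(0, 0.36) = 0.36
ReLU(-2.0) = max(0, -2.0) = 0.0
ReLU(-2.8) = max(0, -2.8) = 0.0
result = [0.0, 2.64, 0.36, 0.0, 0.0]

[0.0, 2.64, 0.36, 0.0, 0.0]


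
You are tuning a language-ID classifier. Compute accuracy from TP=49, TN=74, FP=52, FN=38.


Accuracy = (TP+TN)/(TP+TN+FP+FN)
= (49+74)/(213)
= 123/213 = 57.75%

57.75%


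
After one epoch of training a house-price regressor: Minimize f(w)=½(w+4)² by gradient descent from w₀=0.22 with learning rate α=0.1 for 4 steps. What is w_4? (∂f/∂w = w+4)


step 1: grad = 0.22+4 = 4.22; w = 0.22 - 0.1·(4.22) = -0.202
step 2: grad = -0.202+4 = 3.798; w = -0.202 - 0.1·(3.798) = -0.5818
step 3: grad = -0.5818+4 = 3.4182; w = -0.5818 - 0.1·(3.4182) = -0.92362
step 4: grad = -0.92362+4 = 3.07638; w = -0.92362 - 0.1·(3.07638) = -1.231258

-1.231258


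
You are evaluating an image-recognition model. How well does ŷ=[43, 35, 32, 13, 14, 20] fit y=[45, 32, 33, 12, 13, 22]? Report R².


ȳ = 26.1667
SS_res = Σ(y-ŷ)² = 20
SS_tot = Σ(y-ȳ)² = 826.83
R² = 1 - SS_res/SS_tot = 1 - 0.0242 = 0.9758

0.9758


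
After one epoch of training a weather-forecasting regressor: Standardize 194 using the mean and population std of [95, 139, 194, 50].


μ = 119.5, σ = 53.294
z = (194 - 119.5)/53.294 = 1.3979

1.3979


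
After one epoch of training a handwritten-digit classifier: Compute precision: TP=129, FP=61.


Precision = TP/(TP+FP)
= 129/(129+61)
= 129/190 = 67.89%

67.89%


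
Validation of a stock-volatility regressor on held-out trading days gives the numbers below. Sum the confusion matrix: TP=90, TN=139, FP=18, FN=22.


Total = TP + TN + FP + FN
= 90 + 139 + 18 + 22
= 269
(Predicted positive: 108, predicted negative: 161)

269


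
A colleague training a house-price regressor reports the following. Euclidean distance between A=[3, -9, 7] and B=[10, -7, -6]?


d = √((3-10)² + (-9+ 7)² + (7+ 6)²)
  = √(49 + 4 + 169)
  = √222 = 14.8997

14.8997


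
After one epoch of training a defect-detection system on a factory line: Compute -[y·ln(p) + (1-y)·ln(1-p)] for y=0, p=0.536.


BCE = -[y·ln(p) + (1-y)·ln(1-p)]
= -0 - 1·ln(1-0.536)
= -ln(0.464) = 0.7679

0.7679


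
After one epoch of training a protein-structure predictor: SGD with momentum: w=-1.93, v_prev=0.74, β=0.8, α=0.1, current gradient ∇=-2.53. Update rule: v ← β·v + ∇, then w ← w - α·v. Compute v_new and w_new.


v_new = 0.8·0.74 - 2.53 = 0.592 - 2.53 = -1.938
w_new = -1.93 - 0.1·-1.938 = -1.93 + 0.1938 = -1.7362

v_new=-1.938, w_new=-1.7362


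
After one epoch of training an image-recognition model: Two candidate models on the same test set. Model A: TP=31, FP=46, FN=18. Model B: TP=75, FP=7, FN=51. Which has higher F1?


Model A: P=31/77=0.4026, R=31/49=0.6327, F1=2PR/(P+R)=2TP/(2TP+FP+FN)=62/126=0.4921
Model B: P=75/82=0.9146, R=75/126=0.5952, F1=2PR/(P+R)=2TP/(2TP+FP+FN)=150/208=0.7212
0.4921 < 0.7212 → Model B

Model B


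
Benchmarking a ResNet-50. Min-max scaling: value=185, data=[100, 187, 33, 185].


min=33, max=187
(185-33)/(187-33) = 152/154 = 0.987

0.987


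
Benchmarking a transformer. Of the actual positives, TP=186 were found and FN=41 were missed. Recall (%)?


Recall = TP/(TP+FN)
= 186/(186+41)
= 186/227 = 81.94%

81.94%


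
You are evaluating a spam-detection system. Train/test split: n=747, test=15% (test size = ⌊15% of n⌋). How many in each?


Test = ⌊747·15/100⌋ = 112
Train = 747 - 112 = 635

Train: 635, Test: 112


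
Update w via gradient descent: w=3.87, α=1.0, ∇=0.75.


w_new = w - α·∇
= 3.87 - 1.0·0.75
= 3.87 - 0.75
= 3.12

3.12


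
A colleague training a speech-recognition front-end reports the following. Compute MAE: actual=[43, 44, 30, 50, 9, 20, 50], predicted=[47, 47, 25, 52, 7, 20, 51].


Absolute errors: |43-47|=4, |44-47|=3, |30-25|=5, |50-52|=2, |9-7|=2, |20-20|=0, |50-51|=1
Sum = 17
MAE = 17/7 = 17/7

17/7


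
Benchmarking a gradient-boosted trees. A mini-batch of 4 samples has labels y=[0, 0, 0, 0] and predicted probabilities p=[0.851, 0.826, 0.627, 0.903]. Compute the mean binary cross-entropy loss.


L[0] = -ln(1-0.851) = -ln(0.149) = 1.9038
L[1] = -ln(1-0.826) = -ln(0.174) = 1.7487
L[2] = -ln(1-0.627) = -ln(0.373) = 0.9862
L[3] = -ln(1-0.903) = -ln(0.097) = 2.333
mean = (1.9038 + 1.7487 + 0.9862 + 2.333)/4 = 1.7429

1.7429


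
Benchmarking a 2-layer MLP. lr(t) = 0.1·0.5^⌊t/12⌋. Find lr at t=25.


n_drops = ⌊25/12⌋ = 2
lr = 0.1·0.5^2 = 0.1·0.25 = 0.025

0.025


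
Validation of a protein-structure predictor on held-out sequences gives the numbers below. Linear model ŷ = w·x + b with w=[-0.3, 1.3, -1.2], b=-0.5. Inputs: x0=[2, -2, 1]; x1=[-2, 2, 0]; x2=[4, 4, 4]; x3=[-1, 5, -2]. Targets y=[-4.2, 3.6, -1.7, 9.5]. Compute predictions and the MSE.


ŷ0 = (-0.3)·(2) + (1.3)·(-2) + (-1.2)·(1) - 0.5 = -4.9
ŷ1 = (-0.3)·(-2) + (1.3)·(2) + (-1.2)·(0) - 0.5 = 2.7
ŷ2 = (-0.3)·(4) + (1.3)·(4) + (-1.2)·(4) - 0.5 = -1.3
ŷ3 = (-0.3)·(-1) + (1.3)·(5) + (-1.2)·(-2) - 0.5 = 8.7
errors² = [0.49, 0.81, 0.16, 0.64]
MSE = 2.1000/4 = 0.525

0.525


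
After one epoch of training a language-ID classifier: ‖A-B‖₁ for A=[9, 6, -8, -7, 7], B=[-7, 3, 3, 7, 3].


d = |9+ 7| + |6-3| + |-8-3| + |-7-7| + |7-3|
  = 16 + 3 + 11 + 14 + 4
  = 48

48


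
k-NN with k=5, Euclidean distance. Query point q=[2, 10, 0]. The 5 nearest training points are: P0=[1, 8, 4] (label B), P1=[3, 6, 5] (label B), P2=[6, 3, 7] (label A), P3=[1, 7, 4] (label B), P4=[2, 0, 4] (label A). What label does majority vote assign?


d(q,P0) = 4.5826  (label B)
d(q,P1) = 6.4807  (label B)
d(q,P2) = 10.6771  (label A)
d(q,P3) = 5.099  (label B)
d(q,P4) = 10.7703  (label A)
Votes: A=2, B=3
Majority → B

B


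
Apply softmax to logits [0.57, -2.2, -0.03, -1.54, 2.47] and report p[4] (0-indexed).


Exponentials: e^0.57=1.7683, e^-2.2=0.1108, e^-0.03=0.9704, e^-1.54=0.2144, e^2.47=11.8224
Sum = 14.8863
Softmax = [0.1188, 0.0074, 0.0652, 0.0144, 0.7942]
p[4] = 11.8224/14.8863 = 0.7942

0.7942


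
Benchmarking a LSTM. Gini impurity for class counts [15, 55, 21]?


Probabilities: [15/91, 55/91, 21/91] ≈ [0.1648, 0.6044, 0.2308]
Σpᵢ² = (225 + 3025 + 441)/91² = 3691/8281
Gini = 1 - Σpᵢ² = 1 - 3691/8281 = 0.5543

0.5543


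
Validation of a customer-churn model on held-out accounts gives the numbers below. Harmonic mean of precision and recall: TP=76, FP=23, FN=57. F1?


Precision = 76/99 = 0.7677
Recall = 76/133 = 0.5714
F1 = 2·P·R/(P+R) = 2·TP/(2·TP+FP+FN) = 152/(152+23+57) = 152/232 = 0.6552

0.6552


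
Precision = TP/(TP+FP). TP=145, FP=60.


Precision = TP/(TP+FP)
= 145/(145+60)
= 145/205 = 70.73%

70.73%


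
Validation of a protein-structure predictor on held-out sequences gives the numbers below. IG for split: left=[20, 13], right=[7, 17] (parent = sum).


Parent = [27, 30], H_parent = 0.998
H_left = 0.9673 (n=33), H_right = 0.8709 (n=24)
H_children = (33/57)·0.9673 + (24/57)·0.8709 = 0.9267
IG = 0.998 - 0.9267 = 0.0713

0.0713


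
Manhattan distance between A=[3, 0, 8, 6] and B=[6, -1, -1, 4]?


d = |3-6| + |0+ 1| + |8+ 1| + |6-4|
  = 3 + 1 + 9 + 2
  = 15

15


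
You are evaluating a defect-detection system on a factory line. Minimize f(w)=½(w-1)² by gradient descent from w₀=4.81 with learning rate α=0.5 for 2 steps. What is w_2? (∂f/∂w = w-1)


step 1: grad = 4.81-1 = 3.81; w = 4.81 - 0.5·(3.81) = 2.905
step 2: grad = 2.905-1 = 1.905; w = 2.905 - 0.5·(1.905) = 1.9525

1.9525


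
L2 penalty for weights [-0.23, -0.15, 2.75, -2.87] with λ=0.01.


‖w‖₂² = (-0.23)² + (-0.15)² + (2.75)² + (-2.87)²
     = 0.0529 + 0.0225 + 7.5625 + 8.2369
     = 15.8748
λ·‖w‖₂² = 0.01·15.8748 = 0.158748

0.158748


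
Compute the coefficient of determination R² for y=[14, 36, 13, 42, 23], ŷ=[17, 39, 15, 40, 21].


ȳ = 25.6
SS_res = Σ(y-ŷ)² = 30
SS_tot = Σ(y-ȳ)² = 677.2
R² = 1 - SS_res/SS_tot = 1 - 0.0443 = 0.9557

0.9557


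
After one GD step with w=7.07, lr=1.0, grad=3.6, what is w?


w_new = w - α·∇
= 7.07 - 1.0·3.6
= 7.07 - 3.6
= 3.47

3.47


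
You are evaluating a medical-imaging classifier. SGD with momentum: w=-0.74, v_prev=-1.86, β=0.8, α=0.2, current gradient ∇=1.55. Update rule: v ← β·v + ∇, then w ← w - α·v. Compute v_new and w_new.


v_new = 0.8·-1.86 + 1.55 = -1.488 + 1.55 = 0.062
w_new = -0.74 - 0.2·0.062 = -0.74 - 0.0124 = -0.7524

v_new=0.062, w_new=-0.7524


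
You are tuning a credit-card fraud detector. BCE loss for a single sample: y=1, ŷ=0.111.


BCE = -[y·ln(p) + (1-y)·ln(1-p)]
= -1·ln(0.111) - 0
= -ln(0.111) = 2.1982

2.1982


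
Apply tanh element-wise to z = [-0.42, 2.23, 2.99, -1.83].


tanh(-0.42) = -0.3969
tanh(2.23) = 0.9771
tanh(2.99) = 0.995
tanh(-1.83) = -0.9498
result = [-0.3969, 0.9771, 0.995, -0.9498]

[-0.3969, 0.9771, 0.995, -0.9498]


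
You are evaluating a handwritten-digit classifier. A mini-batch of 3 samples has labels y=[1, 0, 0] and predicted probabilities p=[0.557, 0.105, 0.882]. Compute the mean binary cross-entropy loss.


L[0] = -ln(0.557) = 0.5852
L[1] = -ln(1-0.105) = -ln(0.895) = 0.1109
L[2] = -ln(1-0.882) = -ln(0.118) = 2.1371
mean = (0.5852 + 0.1109 + 2.1371)/3 = 0.9444

0.9444


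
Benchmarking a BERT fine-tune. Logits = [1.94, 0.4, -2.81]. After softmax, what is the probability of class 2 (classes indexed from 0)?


Exponentials: e^1.94=6.9588, e^0.4=1.4918, e^-2.81=0.0602
Sum = 8.5108
Softmax = [0.8176, 0.1753, 0.0071]
p[2] = 0.0602/8.5108 = 0.0071

0.0071


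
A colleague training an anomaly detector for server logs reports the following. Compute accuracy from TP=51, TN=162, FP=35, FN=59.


Accuracy = (TP+TN)/(TP+TN+FP+FN)
= (51+162)/(307)
= 213/307 = 69.38%

69.38%


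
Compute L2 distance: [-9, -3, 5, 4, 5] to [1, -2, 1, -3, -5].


d = √((-9-1)² + (-3+ 2)² + (5-1)² + (4+ 3)² + (5+ 5)²)
  = √(100 + 1 + 16 + 49 + 100)
  = √266 = 16.3095

16.3095


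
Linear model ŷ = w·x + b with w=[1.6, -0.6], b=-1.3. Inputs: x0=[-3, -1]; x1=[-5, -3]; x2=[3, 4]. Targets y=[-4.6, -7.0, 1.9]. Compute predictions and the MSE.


ŷ0 = (1.6)·(-3) + (-0.6)·(-1) - 1.3 = -5.5
ŷ1 = (1.6)·(-5) + (-0.6)·(-3) - 1.3 = -7.5
ŷ2 = (1.6)·(3) + (-0.6)·(4) - 1.3 = 1.1
errors² = [0.81, 0.25, 0.64]
MSE = 1.7000/3 = 0.5667

0.5667


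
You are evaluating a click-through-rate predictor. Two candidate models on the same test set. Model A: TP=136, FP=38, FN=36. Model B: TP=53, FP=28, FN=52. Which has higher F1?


Model A: P=136/174=0.7816, R=136/172=0.7907, F1=2PR/(P+R)=2TP/(2TP+FP+FN)=272/346=0.7861
Model B: P=53/81=0.6543, R=53/105=0.5048, F1=2PR/(P+R)=2TP/(2TP+FP+FN)=106/186=0.5699
0.7861 > 0.5699 → Model A

Model A


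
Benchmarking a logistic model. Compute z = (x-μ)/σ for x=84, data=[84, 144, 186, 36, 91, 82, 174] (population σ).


μ = 113.8571, σ = 51.0194
z = (84 - 113.8571)/51.0194 = -0.5852

-0.5852


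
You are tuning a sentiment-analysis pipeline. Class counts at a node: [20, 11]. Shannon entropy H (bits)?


Probabilities: [20/31, 11/31] ≈ [0.6452, 0.3548]
H = -((20/31)·log₂(20/31) + (11/31)·log₂(11/31))
  = 0.9383 bits

0.9383 bits


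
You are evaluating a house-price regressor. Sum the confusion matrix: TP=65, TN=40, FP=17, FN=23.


Total = TP + TN + FP + FN
= 65 + 40 + 17 + 23
= 145
(Predicted positive: 82, predicted negative: 63)

145


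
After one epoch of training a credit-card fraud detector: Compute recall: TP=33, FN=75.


Recall = TP/(TP+FN)
= 33/(33+75)
= 33/108 = 30.56%

30.56%


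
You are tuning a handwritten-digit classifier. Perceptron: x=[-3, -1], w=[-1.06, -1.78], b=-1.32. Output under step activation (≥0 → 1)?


z = (-3)·(-1.06) + (-1)·(-1.78) - 1.32
  = 3.64
step(z) = 1 (z≥0)

1


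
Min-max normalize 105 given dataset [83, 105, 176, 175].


min=83, max=176
(105-83)/(176-83) = 22/93 = 0.2366

0.2366


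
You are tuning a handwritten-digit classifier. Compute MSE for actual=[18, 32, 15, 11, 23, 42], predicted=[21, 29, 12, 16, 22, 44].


Squared errors: (18-21)²=9, (32-29)²=9, (15-12)²=9, (11-16)²=25, (23-22)²=1, (42-44)²=4
Sum = 57
MSE = 57/6 = 19/2

19/2


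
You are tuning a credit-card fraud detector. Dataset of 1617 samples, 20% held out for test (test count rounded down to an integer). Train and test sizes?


Test = ⌊1617·20/100⌋ = 323
Train = 1617 - 323 = 1294

Train: 1294, Test: 323


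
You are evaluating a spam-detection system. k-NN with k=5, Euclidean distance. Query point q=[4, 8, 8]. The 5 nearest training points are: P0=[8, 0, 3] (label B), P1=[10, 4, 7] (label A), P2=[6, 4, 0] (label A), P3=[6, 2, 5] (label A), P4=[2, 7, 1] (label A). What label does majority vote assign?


d(q,P0) = 10.247  (label B)
d(q,P1) = 7.2801  (label A)
d(q,P2) = 9.1652  (label A)
d(q,P3) = 7.0  (label A)
d(q,P4) = 7.3485  (label A)
Votes: A=4, B=1
Majority → A

A


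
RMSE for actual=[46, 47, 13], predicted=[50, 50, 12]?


MSE = 26/3 = 8.6667
RMSE = √(26/3) = 2.9439

2.9439


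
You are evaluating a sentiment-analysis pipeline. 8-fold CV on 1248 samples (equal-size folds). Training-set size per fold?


Fold size = 1248/8 = 156
Training per fold = 1248 - 156 = 1092

1092


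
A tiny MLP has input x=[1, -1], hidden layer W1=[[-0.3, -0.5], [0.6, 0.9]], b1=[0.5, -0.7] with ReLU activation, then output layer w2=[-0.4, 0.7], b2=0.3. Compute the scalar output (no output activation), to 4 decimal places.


z1[0] = (-0.3)·(1) + (-0.5)·(-1) + 0.5 = 0.7
z1[1] = (0.6)·(1) + (0.9)·(-1) - 0.7 = -1.0
h = ReLU(z1) = [0.7, 0.0]
output = (-0.4)·(0.7) + (0.7)·(0.0) + 0.3 = 0.02

0.02


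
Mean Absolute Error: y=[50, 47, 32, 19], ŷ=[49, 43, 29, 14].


Absolute errors: |50-49|=1, |47-43|=4, |32-29|=3, |19-14|=5
Sum = 13
MAE = 13/4 = 13/4

13/4


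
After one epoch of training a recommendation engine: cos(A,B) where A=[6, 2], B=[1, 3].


A·B = 6·1 + 2·3 = 12
‖A‖ = √40 = 6.3246, ‖B‖ = √10 = 3.1623
cos = 12/(√40·√10) = 12/√400 = 0.6

0.6


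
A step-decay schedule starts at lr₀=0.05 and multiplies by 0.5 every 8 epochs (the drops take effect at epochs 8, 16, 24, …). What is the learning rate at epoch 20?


n_drops = ⌊20/8⌋ = 2
lr = 0.05·0.5^2 = 0.05·0.25 = 0.0125

0.0125


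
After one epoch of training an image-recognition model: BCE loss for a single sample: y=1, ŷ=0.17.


BCE = -[y·ln(p) + (1-y)·ln(1-p)]
= -1·ln(0.17) - 0
= -ln(0.17) = 1.772

1.772


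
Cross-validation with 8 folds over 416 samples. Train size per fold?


Fold size = 416/8 = 52
Training per fold = 416 - 52 = 364

364


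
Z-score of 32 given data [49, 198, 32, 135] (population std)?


μ = 103.5, σ = 67.0914
z = (32 - 103.5)/67.0914 = -1.0657

-1.0657


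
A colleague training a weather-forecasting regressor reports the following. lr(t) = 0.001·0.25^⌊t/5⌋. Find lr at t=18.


n_drops = ⌊18/5⌋ = 3
lr = 0.001·0.25^3 = 0.001·0.015625 = 0.000015625

0.000015625


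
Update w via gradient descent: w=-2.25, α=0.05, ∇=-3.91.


w_new = w - α·∇
= -2.25 - 0.05·-3.91
= -2.25 + 0.1955
= -2.0545

-2.0545


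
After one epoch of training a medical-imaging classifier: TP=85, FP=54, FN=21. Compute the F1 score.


Precision = 85/139 = 0.6115
Recall = 85/106 = 0.8019
F1 = 2·P·R/(P+R) = 2·TP/(2·TP+FP+FN) = 170/(170+54+21) = 170/245 = 0.6939

0.6939


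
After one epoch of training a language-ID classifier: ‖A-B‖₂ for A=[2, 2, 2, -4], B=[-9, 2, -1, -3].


d = √((2+ 9)² + (2-2)² + (2+ 1)² + (-4+ 3)²)
  = √(121 + 0 + 9 + 1)
  = √131 = 11.4455

11.4455


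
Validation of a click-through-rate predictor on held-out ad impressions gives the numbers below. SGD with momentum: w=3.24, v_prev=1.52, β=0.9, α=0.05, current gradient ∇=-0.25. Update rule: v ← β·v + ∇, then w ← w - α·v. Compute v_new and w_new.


v_new = 0.9·1.52 - 0.25 = 1.368 - 0.25 = 1.118
w_new = 3.24 - 0.05·1.118 = 3.24 - 0.0559 = 3.1841

v_new=1.118, w_new=3.1841


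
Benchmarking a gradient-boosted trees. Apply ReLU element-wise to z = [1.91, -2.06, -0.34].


ReLU(1.91) = max(0, 1.91) = 1.91
ReLU(-2.06) = max(0, -2.06) = 0.0
ReLU(-0.34) = max(0, -0.34) = 0.0
result = [1.91, 0.0, 0.0]

[1.91, 0.0, 0.0]


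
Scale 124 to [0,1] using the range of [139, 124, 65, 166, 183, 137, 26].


min=26, max=183
(124-26)/(183-26) = 98/157 = 0.6242

0.6242


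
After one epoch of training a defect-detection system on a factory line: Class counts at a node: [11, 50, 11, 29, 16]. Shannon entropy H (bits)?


Probabilities: [11/117, 50/117, 11/117, 29/117, 16/117] ≈ [0.094, 0.4274, 0.094, 0.2479, 0.1368]
H = -((11/117)·log₂(11/117) + (50/117)·log₂(50/117) + (11/117)·log₂(11/117) + (29/117)·log₂(29/117) + (16/117)·log₂(16/117))
  = 2.0568 bits

2.0568 bits


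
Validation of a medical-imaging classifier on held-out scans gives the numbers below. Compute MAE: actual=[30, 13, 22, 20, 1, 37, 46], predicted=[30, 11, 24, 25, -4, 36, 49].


Absolute errors: |30-30|=0, |13-11|=2, |22-24|=2, |20-25|=5, |1+ 4|=5, |37-36|=1, |46-49|=3
Sum = 18
MAE = 18/7 = 18/7

18/7


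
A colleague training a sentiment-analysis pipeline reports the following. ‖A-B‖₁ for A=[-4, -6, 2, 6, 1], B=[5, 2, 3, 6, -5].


d = |-4-5| + |-6-2| + |2-3| + |6-6| + |1+ 5|
  = 9 + 8 + 1 + 0 + 6
  = 24

24


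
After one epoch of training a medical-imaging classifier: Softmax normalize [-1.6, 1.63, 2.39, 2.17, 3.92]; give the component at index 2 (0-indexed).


Exponentials: e^-1.6=0.2019, e^1.63=5.1039, e^2.39=10.9135, e^2.17=8.7583, e^3.92=50.4004
Sum = 75.378
Softmax = [0.0027, 0.0677, 0.1448, 0.1162, 0.6686]
p[2] = 10.9135/75.378 = 0.1448

0.1448


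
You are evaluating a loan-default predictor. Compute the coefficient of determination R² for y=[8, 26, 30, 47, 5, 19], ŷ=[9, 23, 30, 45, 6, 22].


ȳ = 22.5
SS_res = Σ(y-ŷ)² = 24
SS_tot = Σ(y-ȳ)² = 1197.5
R² = 1 - SS_res/SS_tot = 1 - 0.02 = 0.98

0.98


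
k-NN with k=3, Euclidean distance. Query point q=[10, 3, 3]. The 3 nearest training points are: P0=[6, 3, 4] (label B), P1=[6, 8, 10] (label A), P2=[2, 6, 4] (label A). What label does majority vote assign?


d(q,P0) = 4.1231  (label B)
d(q,P1) = 9.4868  (label A)
d(q,P2) = 8.6023  (label A)
Votes: A=2, B=1
Majority → A

A


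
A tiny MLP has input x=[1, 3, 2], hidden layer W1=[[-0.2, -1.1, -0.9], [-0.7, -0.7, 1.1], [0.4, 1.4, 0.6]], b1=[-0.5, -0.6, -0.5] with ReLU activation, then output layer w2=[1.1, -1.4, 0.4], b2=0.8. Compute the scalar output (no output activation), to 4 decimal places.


z1[0] = (-0.2)·(1) + (-1.1)·(3) + (-0.9)·(2) - 0.5 = -5.8
z1[1] = (-0.7)·(1) + (-0.7)·(3) + (1.1)·(2) - 0.6 = -1.2
z1[2] = (0.4)·(1) + (1.4)·(3) + (0.6)·(2) - 0.5 = 5.3
h = ReLU(z1) = [0.0, 0.0, 5.3]
output = (1.1)·(0.0) + (-1.4)·(0.0) + (0.4)·(5.3) + 0.8 = 2.92

2.92


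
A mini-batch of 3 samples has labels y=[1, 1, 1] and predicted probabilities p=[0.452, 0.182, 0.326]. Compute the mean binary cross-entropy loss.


L[0] = -ln(0.452) = 0.7941
L[1] = -ln(0.182) = 1.7037
L[2] = -ln(0.326) = 1.1209
mean = (0.7941 + 1.7037 + 1.1209)/3 = 1.2062

1.2062


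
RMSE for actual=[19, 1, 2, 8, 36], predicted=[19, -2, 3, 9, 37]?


MSE = 12/5 = 2.4
RMSE = √(12/5) = 1.5492

1.5492


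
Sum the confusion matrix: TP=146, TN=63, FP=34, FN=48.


Total = TP + TN + FP + FN
= 146 + 63 + 34 + 48
= 291
(Predicted positive: 180, predicted negative: 111)

291


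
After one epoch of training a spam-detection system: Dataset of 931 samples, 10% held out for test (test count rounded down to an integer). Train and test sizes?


Test = ⌊931·10/100⌋ = 93
Train = 931 - 93 = 838

Train: 838, Test: 93


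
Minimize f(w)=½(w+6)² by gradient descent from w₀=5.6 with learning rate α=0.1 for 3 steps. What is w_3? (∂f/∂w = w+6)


step 1: grad = 5.6+6 = 11.6; w = 5.6 - 0.1·(11.6) = 4.44
step 2: grad = 4.44+6 = 10.44; w = 4.44 - 0.1·(10.44) = 3.396
step 3: grad = 3.396+6 = 9.396; w = 3.396 - 0.1·(9.396) = 2.4564

2.4564


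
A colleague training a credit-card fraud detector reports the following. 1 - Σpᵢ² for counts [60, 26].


Probabilities: [60/86, 26/86] ≈ [0.6977, 0.3023]
Σpᵢ² = (3600 + 676)/86² = 4276/7396
Gini = 1 - Σpᵢ² = 1 - 4276/7396 = 0.4218

0.4218


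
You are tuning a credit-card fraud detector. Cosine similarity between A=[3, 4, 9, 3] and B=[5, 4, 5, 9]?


A·B = 3·5 + 4·4 + 9·5 + 3·9 = 103
‖A‖ = √115 = 10.7238, ‖B‖ = √147 = 12.1244
cos = 103/(√115·√147) = 103/√16905 = 0.7922

0.7922


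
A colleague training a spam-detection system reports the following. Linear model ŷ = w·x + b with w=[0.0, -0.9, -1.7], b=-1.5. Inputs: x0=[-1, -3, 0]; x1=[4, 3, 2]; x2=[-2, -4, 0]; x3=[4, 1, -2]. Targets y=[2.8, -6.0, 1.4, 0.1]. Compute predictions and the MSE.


ŷ0 = (0.0)·(-1) + (-0.9)·(-3) + (-1.7)·(0) - 1.5 = 1.2
ŷ1 = (0.0)·(4) + (-0.9)·(3) + (-1.7)·(2) - 1.5 = -7.6
ŷ2 = (0.0)·(-2) + (-0.9)·(-4) + (-1.7)·(0) - 1.5 = 2.1
ŷ3 = (0.0)·(4) + (-0.9)·(1) + (-1.7)·(-2) - 1.5 = 1.0
errors² = [2.56, 2.56, 0.49, 0.81]
MSE = 6.4200/4 = 1.605

1.605


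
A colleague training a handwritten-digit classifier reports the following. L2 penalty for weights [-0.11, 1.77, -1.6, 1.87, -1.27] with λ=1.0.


‖w‖₂² = (-0.11)² + (1.77)² + (-1.6)² + (1.87)² + (-1.27)²
     = 0.0121 + 3.1329 + 2.56 + 3.4969 + 1.6129
     = 10.8148
λ·‖w‖₂² = 1.0·10.8148 = 10.8148

10.8148


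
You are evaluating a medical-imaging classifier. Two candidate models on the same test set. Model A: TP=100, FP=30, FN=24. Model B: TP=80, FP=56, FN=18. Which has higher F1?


Model A: P=100/130=0.7692, R=100/124=0.8065, F1=2PR/(P+R)=2TP/(2TP+FP+FN)=200/254=0.7874
Model B: P=80/136=0.5882, R=80/98=0.8163, F1=2PR/(P+R)=2TP/(2TP+FP+FN)=160/234=0.6838
0.7874 > 0.6838 → Model A

Model A


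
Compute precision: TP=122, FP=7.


Precision = TP/(TP+FP)
= 122/(122+7)
= 122/129 = 94.57%

94.57%


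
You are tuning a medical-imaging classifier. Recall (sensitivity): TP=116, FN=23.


Recall = TP/(TP+FN)
= 116/(116+23)
= 116/139 = 83.45%

83.45%


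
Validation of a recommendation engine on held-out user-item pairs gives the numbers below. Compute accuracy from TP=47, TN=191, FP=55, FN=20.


Accuracy = (TP+TN)/(TP+TN+FP+FN)
= (47+191)/(313)
= 238/313 = 76.04%

76.04%


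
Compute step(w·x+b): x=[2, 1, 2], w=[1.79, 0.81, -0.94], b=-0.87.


z = (2)·(1.79) + (1)·(0.81) + (2)·(-0.94) - 0.87
  = 1.64
step(z) = 1 (z≥0)

1


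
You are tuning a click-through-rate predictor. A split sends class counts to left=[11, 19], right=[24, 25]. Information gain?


Parent = [35, 44], H_parent = 0.9906
H_left = 0.9481 (n=30), H_right = 0.9997 (n=49)
H_children = (30/79)·0.9481 + (49/79)·0.9997 = 0.9801
IG = 0.9906 - 0.9801 = 0.0105

0.0105


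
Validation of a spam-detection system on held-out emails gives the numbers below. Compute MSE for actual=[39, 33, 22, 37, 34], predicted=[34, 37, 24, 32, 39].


Squared errors: (39-34)²=25, (33-37)²=16, (22-24)²=4, (37-32)²=25, (34-39)²=25
Sum = 95
MSE = 95/5 = 19

19


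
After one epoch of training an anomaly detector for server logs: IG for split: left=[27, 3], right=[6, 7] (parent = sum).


Parent = [33, 10], H_parent = 0.7824
H_left = 0.469 (n=30), H_right = 0.9957 (n=13)
H_children = (30/43)·0.469 + (13/43)·0.9957 = 0.6282
IG = 0.7824 - 0.6282 = 0.1542

0.1542


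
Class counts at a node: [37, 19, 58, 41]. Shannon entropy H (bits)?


Probabilities: [37/155, 19/155, 58/155, 41/155] ≈ [0.2387, 0.1226, 0.3742, 0.2645]
H = -((37/155)·log₂(37/155) + (19/155)·log₂(19/155) + (58/155)·log₂(58/155) + (41/155)·log₂(41/155))
  = 1.9027 bits

1.9027 bits


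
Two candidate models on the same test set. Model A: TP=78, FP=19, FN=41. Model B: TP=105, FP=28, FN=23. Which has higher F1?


Model A: P=78/97=0.8041, R=78/119=0.6555, F1=2PR/(P+R)=2TP/(2TP+FP+FN)=156/216=0.7222
Model B: P=105/133=0.7895, R=105/128=0.8203, F1=2PR/(P+R)=2TP/(2TP+FP+FN)=210/261=0.8046
0.7222 < 0.8046 → Model B

Model B


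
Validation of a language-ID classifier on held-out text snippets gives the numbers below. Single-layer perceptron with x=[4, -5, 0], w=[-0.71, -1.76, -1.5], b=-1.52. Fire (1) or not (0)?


z = (4)·(-0.71) + (-5)·(-1.76) + (0)·(-1.5) - 1.52
  = 4.44
step(z) = 1 (z≥0)

1


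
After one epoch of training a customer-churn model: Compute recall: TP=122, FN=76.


Recall = TP/(TP+FN)
= 122/(122+76)
= 122/198 = 61.62%

61.62%


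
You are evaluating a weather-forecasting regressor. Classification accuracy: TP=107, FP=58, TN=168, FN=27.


Accuracy = (TP+TN)/(TP+TN+FP+FN)
= (107+168)/(360)
= 275/360 = 76.39%

76.39%


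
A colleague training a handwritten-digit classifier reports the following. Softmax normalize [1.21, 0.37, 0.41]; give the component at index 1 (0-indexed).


Exponentials: e^1.21=3.3535, e^0.37=1.4477, e^0.41=1.5068
Sum = 6.308
Softmax = [0.5316, 0.2295, 0.2389]
p[1] = 1.4477/6.308 = 0.2295

0.2295


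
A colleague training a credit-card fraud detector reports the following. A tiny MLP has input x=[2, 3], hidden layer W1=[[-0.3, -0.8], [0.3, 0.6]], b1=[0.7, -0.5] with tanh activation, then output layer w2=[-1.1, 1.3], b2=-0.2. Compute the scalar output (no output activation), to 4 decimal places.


z1[0] = (-0.3)·(2) + (-0.8)·(3) + 0.7 = -2.3
z1[1] = (0.3)·(2) + (0.6)·(3) - 0.5 = 1.9
h = tanh(z1) = [-0.9801, 0.9562]
output = (-1.1)·(-0.9801) + (1.3)·(0.9562) - 0.2 = 2.1212

2.1212


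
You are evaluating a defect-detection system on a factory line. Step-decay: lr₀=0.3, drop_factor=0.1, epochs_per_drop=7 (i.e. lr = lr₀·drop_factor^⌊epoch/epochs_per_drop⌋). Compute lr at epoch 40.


n_drops = ⌊40/7⌋ = 5
lr = 0.3·0.1^5 = 0.3·0.00001 = 0.000003

0.000003


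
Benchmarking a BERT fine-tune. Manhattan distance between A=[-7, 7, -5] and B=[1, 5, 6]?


d = |-7-1| + |7-5| + |-5-6|
  = 8 + 2 + 11
  = 21

21


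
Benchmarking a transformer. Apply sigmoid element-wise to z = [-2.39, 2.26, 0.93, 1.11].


σ(-2.39) = 1/(1+e^2.39) = 0.0839
σ(2.26) = 1/(1+e^-2.26) = 0.9055
σ(0.93) = 1/(1+e^-0.93) = 0.7171
σ(1.11) = 1/(1+e^-1.11) = 0.7521
result = [0.0839, 0.9055, 0.7171, 0.7521]

[0.0839, 0.9055, 0.7171, 0.7521]


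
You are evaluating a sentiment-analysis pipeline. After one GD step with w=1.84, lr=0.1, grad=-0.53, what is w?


w_new = w - α·∇
= 1.84 - 0.1·-0.53
= 1.84 + 0.053
= 1.893

1.893


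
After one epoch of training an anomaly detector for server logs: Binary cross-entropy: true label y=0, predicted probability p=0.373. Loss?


BCE = -[y·ln(p) + (1-y)·ln(1-p)]
= -0 - 1·ln(1-0.373)
= -ln(0.627) = 0.4668

0.4668


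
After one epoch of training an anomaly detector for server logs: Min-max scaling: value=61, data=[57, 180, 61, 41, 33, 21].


min=21, max=180
(61-21)/(180-21) = 40/159 = 0.2516

0.2516


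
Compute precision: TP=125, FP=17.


Precision = TP/(TP+FP)
= 125/(125+17)
= 125/142 = 88.03%

88.03%


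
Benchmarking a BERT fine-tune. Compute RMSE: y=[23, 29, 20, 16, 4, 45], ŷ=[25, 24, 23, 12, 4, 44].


MSE = 55/6 = 9.1667
RMSE = √(55/6) = 3.0277

3.0277


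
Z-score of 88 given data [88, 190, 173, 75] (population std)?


μ = 131.5, σ = 50.5693
z = (88 - 131.5)/50.5693 = -0.8602

-0.8602


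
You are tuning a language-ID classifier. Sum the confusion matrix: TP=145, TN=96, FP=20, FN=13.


Total = TP + TN + FP + FN
= 145 + 96 + 20 + 13
= 274
(Predicted positive: 165, predicted negative: 109)

274


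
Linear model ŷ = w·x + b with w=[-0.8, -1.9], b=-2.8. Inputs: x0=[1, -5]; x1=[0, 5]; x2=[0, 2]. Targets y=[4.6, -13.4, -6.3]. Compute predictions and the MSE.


ŷ0 = (-0.8)·(1) + (-1.9)·(-5) - 2.8 = 5.9
ŷ1 = (-0.8)·(0) + (-1.9)·(5) - 2.8 = -12.3
ŷ2 = (-0.8)·(0) + (-1.9)·(2) - 2.8 = -6.6
errors² = [1.69, 1.21, 0.09]
MSE = 2.9900/3 = 0.9967

0.9967
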